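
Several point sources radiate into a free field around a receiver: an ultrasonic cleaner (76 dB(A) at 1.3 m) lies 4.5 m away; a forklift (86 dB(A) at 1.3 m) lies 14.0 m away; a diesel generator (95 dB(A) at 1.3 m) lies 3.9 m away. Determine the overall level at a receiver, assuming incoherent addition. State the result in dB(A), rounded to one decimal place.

First find each source's level at the receiver (point-source: −20·log₁₀(r/r_ref)), then combine on an intensity basis.
ultrasonic cleaner: 76 − 20·log₁₀(4.5/1.3) = 76 − 10.79 = 65.21 dB(A).
forklift: 86 − 20·log₁₀(14.0/1.3) = 86 − 20.64 = 65.36 dB(A).
diesel generator: 95 − 20·log₁₀(3.9/1.3) = 95 − 9.54 = 85.46 dB(A).
Σ 10^(L/10) = 3.581e+08 → L_total = 10·log₁₀(3.581e+08) = 85.54 dB(A).

85.5 dB(A)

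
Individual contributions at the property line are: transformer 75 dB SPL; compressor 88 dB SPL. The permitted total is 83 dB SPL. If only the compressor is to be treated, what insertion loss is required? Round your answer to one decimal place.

Everything except the compressor sums to 10^(75/10) = 3.162e+07 in linear terms, 75.00 dB SPL.
To meet 83 dB SPL overall, the treated compressor may contribute at most 10^(83/10) − 3.162e+07 = 1.679e+08, i.e. 82.25 dB SPL.
So the compressor must be reduced from 88 to 82.25 dB SPL: IL = 5.75 dB.

5.7 dB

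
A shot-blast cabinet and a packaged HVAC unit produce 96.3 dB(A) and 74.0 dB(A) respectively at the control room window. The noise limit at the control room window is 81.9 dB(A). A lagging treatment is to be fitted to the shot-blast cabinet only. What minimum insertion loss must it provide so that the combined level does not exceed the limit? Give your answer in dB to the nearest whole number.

The untreated sources together contribute 10^(74.0/10) = 2.512e+07, i.e. 74.00 dB(A).
To meet 81.9 dB(A) overall, the treated shot-blast cabinet may contribute at most 10^(81.9/10) − 2.512e+07 = 1.298e+08, i.e. 81.13 dB(A).
Required insertion loss = 96.3 − 81.13 = 15.17 dB.

15 dB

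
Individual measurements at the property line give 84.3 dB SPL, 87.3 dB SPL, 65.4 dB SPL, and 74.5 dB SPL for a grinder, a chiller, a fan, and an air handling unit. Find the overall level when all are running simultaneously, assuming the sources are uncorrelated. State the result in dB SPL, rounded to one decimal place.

89.2 dB SPL

Incoherent sources combine by intensity addition: L_total = 10·log₁₀(Σ 10^(L_i/10)).
Σ 10^(L/10) = 10^(84.3/10) + 10^(87.3/10) + 10^(65.4/10) + 10^(74.5/10) = 8.378e+08.
L_total = 10·log₁₀(8.378e+08) = 89.23 dB SPL.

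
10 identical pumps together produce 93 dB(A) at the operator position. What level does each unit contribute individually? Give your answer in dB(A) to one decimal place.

83.0 dB(A)

For N identical incoherent sources L_total = L₁ + 10·log₁₀ N, so L₁ = 93 − 10·log₁₀(10) = 93 − 10.000.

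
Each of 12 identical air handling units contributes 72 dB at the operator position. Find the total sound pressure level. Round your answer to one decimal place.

82.8 dB

With 12 equal, uncorrelated contributions the intensity is 12× that of one unit, giving a rise of 10·log₁₀ 12.
L_total = 72 + 10·log₁₀(12) = 72 + 10.792 = 82.79 dB.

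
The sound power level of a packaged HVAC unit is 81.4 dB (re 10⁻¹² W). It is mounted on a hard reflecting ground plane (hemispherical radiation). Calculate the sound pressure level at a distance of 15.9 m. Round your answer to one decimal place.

49.4 dB

The power spreads over a hemisphere of area 2π·r², so L_p = L_w − 10·log₁₀(2π·r²).
2π·r² = 1588 m², 10·log₁₀ of that is 32.010 dB.
L_p = 81.4 − 32.010 = 49.39 dB.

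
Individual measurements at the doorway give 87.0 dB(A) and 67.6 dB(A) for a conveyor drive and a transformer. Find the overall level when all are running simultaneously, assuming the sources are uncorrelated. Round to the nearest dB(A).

87 dB(A)

Incoherent sources combine by intensity addition: L_total = 10·log₁₀(Σ 10^(L_i/10)).
Σ 10^(L/10) = 10^(87.0/10) + 10^(67.6/10) = 5.069e+08.
L_total = 10·log₁₀(5.069e+08) = 87.05 dB(A).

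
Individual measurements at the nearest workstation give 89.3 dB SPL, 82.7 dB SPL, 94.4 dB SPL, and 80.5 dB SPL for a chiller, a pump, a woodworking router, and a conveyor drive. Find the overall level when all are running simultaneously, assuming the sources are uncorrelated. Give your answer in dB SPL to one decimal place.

95.9 dB SPL

Incoherent sources combine by intensity addition: L_total = 10·log₁₀(Σ 10^(L_i/10)).
Σ 10^(L/10) = 10^(89.3/10) + 10^(82.7/10) + 10^(94.4/10) + 10^(80.5/10) = 3.904e+09.
L_total = 10·log₁₀(3.904e+09) = 95.91 dB SPL.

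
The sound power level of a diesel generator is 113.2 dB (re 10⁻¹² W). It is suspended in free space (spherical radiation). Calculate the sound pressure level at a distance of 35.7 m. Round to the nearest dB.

Free-field spherical radiation: L_p = L_w − 10·log₁₀(4π·r²), r = 35.7 m.
4π·r² = 1.602e+04 m², 10·log₁₀ of that is 42.045 dB.
L_p = 113.2 − 42.045 = 71.15 dB.

71 dB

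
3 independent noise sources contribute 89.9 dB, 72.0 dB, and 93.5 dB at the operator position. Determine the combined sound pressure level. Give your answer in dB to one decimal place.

95.1 dB

Incoherent sources combine by intensity addition: L_total = 10·log₁₀(Σ 10^(L_i/10)).
Σ 10^(L/10) = 10^(89.9/10) + 10^(72.0/10) + 10^(93.5/10) = 3.232e+09.
L_total = 10·log₁₀(3.232e+09) = 95.09 dB.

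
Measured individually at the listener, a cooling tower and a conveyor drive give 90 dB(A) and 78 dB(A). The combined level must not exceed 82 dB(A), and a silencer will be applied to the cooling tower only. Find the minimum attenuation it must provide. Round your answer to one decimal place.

10.2 dB

The untreated sources together contribute 10^(78/10) = 6.310e+07, i.e. 78.00 dB(A).
To meet 82 dB(A) overall, the treated cooling tower may contribute at most 10^(82/10) − 6.310e+07 = 9.539e+07, i.e. 79.80 dB(A).
So the cooling tower must be reduced from 90 to 79.80 dB(A): IL = 10.20 dB.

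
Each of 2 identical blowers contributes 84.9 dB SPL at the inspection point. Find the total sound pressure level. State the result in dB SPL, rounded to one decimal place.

L_total = L₁ + 10·log₁₀ N for N identical incoherent sources.
L_total = 84.9 + 10·log₁₀(2) = 84.9 + 3.010 = 87.91 dB SPL.

87.9 dB SPL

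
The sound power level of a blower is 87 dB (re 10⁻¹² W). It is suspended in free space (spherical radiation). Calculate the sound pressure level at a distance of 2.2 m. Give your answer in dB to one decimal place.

Free-field spherical radiation: L_p = L_w − 10·log₁₀(4π·r²), r = 2.2 m.
4π·r² = 60.82 m², 10·log₁₀ of that is 17.841 dB.
L_p = 87 − 17.841 = 69.16 dB.

69.2 dB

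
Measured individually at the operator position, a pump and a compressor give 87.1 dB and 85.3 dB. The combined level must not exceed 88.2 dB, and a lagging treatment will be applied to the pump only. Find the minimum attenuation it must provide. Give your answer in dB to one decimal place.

Fixed contribution from the other source: Σ 10^(L/10) = 10^(85.3/10) = 3.388e+08 (85.30 dB).
To meet 88.2 dB overall, the treated pump may contribute at most 10^(88.2/10) − 3.388e+08 = 3.218e+08, i.e. 85.08 dB.
Required insertion loss = 87.1 − 85.08 = 2.02 dB.

2.0 dB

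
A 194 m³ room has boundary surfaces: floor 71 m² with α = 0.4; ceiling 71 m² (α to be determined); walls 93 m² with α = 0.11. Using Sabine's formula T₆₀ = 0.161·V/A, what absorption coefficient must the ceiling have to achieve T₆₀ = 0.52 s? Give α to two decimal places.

A = 0.161·V/T₆₀ = 0.161·194/0.52 = 60.07 m² sabins.
Absorption from the other surfaces = 71·0.4 + 93·0.11 = 38.63 m², so the ceiling must supply 21.44 m² over 71 m².
α = 21.44/71 = 0.302.

0.30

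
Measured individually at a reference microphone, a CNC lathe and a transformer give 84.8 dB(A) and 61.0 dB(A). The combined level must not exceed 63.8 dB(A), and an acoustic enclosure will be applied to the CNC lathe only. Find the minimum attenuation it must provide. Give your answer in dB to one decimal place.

The untreated sources together contribute 10^(61.0/10) = 1.259e+06, i.e. 61.00 dB(A).
The limit corresponds to 10^(63.8/10) = 2.399e+06; subtracting the fixed part leaves 1.140e+06 for the CNC lathe, i.e. 60.57 dB(A).
So the CNC lathe must be reduced from 84.8 to 60.57 dB(A): IL = 24.23 dB.

24.2 dB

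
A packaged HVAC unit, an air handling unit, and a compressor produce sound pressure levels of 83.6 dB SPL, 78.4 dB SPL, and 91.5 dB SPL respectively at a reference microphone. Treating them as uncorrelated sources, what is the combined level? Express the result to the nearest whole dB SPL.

Incoherent sources combine by intensity addition: L_total = 10·log₁₀(Σ 10^(L_i/10)).
Σ 10^(L/10) = 10^(83.6/10) + 10^(78.4/10) + 10^(91.5/10) = 1.711e+09.
L_total = 10·log₁₀(1.711e+09) = 92.33 dB SPL.

92 dB SPL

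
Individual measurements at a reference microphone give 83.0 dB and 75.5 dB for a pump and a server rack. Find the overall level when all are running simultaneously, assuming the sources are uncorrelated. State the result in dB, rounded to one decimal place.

83.7 dB

Incoherent sources combine by intensity addition: L_total = 10·log₁₀(Σ 10^(L_i/10)).
Σ 10^(L/10) = 10^(83.0/10) + 10^(75.5/10) = 2.350e+08.
L_total = 10·log₁₀(2.350e+08) = 83.71 dB.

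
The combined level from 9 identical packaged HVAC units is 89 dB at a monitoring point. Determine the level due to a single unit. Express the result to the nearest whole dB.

79 dB

For N identical incoherent sources L_total = L₁ + 10·log₁₀ N, so L₁ = 89 − 10·log₁₀(9) = 89 − 9.542.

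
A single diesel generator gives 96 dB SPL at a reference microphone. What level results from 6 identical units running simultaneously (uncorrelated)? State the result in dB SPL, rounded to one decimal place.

103.8 dB SPL

N identical incoherent sources raise the level by 10·log₁₀ N.
L_total = 96 + 10·log₁₀(6) = 96 + 7.782 = 103.78 dB SPL.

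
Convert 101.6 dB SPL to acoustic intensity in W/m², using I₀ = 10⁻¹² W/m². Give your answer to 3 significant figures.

L = 10·log₁₀(I/I₀) ⇒ I = I₀·10^(L/10) = 10⁻¹² × 10^10.16.

0.0145 W/m²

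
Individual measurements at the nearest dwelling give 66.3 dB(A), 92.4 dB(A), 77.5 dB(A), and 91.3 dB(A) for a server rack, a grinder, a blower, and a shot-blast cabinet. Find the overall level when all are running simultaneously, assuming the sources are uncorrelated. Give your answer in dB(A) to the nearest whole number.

For uncorrelated sources the intensities add, so convert each level to linear form, sum, and take 10·log₁₀ of the total.
Σ 10^(L/10) = 10^(66.3/10) + 10^(92.4/10) + 10^(77.5/10) + 10^(91.3/10) = 3.147e+09.
L_total = 10·log₁₀(3.147e+09) = 94.98 dB(A).

95 dB(A)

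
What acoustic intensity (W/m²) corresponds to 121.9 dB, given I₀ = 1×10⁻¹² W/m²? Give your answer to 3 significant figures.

I/I₀ = 10^(121.9/10) = 1.549e+12, so I = 1.549e+12 × 10⁻¹² W/m².

1.55 W/m²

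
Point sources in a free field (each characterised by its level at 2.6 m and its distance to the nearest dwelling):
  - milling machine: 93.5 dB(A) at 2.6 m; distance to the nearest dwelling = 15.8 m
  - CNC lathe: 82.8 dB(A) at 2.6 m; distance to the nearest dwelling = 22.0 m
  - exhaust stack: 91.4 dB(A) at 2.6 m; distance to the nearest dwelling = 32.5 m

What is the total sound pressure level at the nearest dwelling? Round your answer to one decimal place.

78.6 dB(A)

First find each source's level at the receiver (point-source: −20·log₁₀(r/r_ref)), then combine on an intensity basis.
milling machine: 93.5 − 20·log₁₀(15.8/2.6) = 93.5 − 15.67 = 77.83 dB(A).
CNC lathe: 82.8 − 20·log₁₀(22.0/2.6) = 82.8 − 18.55 = 64.25 dB(A).
exhaust stack: 91.4 − 20·log₁₀(32.5/2.6) = 91.4 − 21.94 = 69.46 dB(A).
Σ 10^(L/10) = 7.212e+07 → L_total = 10·log₁₀(7.212e+07) = 78.58 dB(A).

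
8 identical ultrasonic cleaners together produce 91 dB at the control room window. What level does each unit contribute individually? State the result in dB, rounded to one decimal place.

Dividing the total intensity by 8 lowers the level by 10·log₁₀ 8 = 9.031 dB: L₁ = 91 − 9.031.

82.0 dB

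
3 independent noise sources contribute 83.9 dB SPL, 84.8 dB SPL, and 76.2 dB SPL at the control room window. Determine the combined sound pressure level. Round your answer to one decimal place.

Incoherent sources combine by intensity addition: L_total = 10·log₁₀(Σ 10^(L_i/10)).
Σ 10^(L/10) = 10^(83.9/10) + 10^(84.8/10) + 10^(76.2/10) = 5.892e+08.
L_total = 10·log₁₀(5.892e+08) = 87.70 dB SPL.

87.7 dB SPL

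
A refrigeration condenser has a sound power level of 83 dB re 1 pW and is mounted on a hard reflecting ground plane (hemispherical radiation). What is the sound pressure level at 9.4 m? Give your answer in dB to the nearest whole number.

56 dB

L_p = L_w − 10·log₁₀(2π·r²) with r = 9.4 m.
2π·r² = 555.2 m², 10·log₁₀ of that is 27.444 dB.
L_p = 83 − 27.444 = 55.56 dB.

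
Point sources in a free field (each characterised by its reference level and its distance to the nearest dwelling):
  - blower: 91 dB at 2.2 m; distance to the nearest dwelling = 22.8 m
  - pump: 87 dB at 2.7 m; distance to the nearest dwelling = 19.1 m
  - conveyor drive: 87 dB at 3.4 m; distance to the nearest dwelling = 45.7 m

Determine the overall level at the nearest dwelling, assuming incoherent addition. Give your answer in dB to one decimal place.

73.9 dB

Apply inverse-square spreading to bring every level to the receiver, then sum 10^(L/10).
blower: 91 − 20·log₁₀(22.8/2.2) = 91 − 20.31 = 70.69 dB.
pump: 87 − 20·log₁₀(19.1/2.7) = 87 − 16.99 = 70.01 dB.
conveyor drive: 87 − 20·log₁₀(45.7/3.4) = 87 − 22.57 = 64.43 dB.
Σ 10^(L/10) = 2.451e+07 → L_total = 10·log₁₀(2.451e+07) = 73.89 dB.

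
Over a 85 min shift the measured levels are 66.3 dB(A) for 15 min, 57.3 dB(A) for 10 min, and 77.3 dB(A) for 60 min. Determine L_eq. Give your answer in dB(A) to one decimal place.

75.9 dB(A)

Weight each interval's intensity by its duration and average over T = 85 min:
Σ tᵢ·10^(Lᵢ/10) = 15·10^(66.3/10) + 10·10^(57.3/10) + 60·10^(77.3/10) = 3.292e+09.
L_eq = 10·log₁₀(3.292e+09/85) = 75.88 dB(A).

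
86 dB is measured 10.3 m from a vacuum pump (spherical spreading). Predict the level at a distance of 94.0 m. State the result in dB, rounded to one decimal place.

Point-source attenuation: ΔL = 20·log₁₀(r₂/r₁) = 20·log₁₀(94.0/10.3) = 19.206 dB.
L₂ = 86 − 20·log₁₀(94.0/10.3) = 86 − 19.206 = 66.79 dB.

66.8 dB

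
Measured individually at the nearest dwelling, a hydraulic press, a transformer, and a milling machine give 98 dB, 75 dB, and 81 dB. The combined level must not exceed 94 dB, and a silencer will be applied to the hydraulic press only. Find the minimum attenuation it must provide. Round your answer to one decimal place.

The untreated sources together contribute 10^(75/10) + 10^(81/10) = 1.575e+08, i.e. 81.97 dB.
The limit corresponds to 10^(94/10) = 2.512e+09; subtracting the fixed part leaves 2.354e+09 for the hydraulic press, i.e. 93.72 dB.
So the hydraulic press must be reduced from 98 to 93.72 dB: IL = 4.28 dB.

4.3 dB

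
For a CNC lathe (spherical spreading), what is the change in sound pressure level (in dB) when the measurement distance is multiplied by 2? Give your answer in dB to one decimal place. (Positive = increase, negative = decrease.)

With spherical spreading the level changes by −20·log₁₀(r₂/r₁).
ΔL = −20·log₁₀(2) = -6.02 dB.

-6.0 dB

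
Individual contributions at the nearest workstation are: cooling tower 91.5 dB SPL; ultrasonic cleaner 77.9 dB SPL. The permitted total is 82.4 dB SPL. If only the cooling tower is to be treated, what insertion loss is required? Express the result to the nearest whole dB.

11 dB

Fixed contribution from the other source: Σ 10^(L/10) = 10^(77.9/10) = 6.166e+07 (77.90 dB SPL).
The limit corresponds to 10^(82.4/10) = 1.738e+08; subtracting the fixed part leaves 1.121e+08 for the cooling tower, i.e. 80.50 dB SPL.
Required insertion loss = 91.5 − 80.50 = 11.00 dB.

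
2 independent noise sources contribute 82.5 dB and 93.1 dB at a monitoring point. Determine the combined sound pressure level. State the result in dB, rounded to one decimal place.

93.5 dB

Incoherent sources combine by intensity addition: L_total = 10·log₁₀(Σ 10^(L_i/10)).
Σ 10^(L/10) = 10^(82.5/10) + 10^(93.1/10) = 2.220e+09.
L_total = 10·log₁₀(2.220e+09) = 93.46 dB.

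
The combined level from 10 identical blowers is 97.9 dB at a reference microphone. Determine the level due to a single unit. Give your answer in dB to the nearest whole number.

Dividing the total intensity by 10 lowers the level by 10·log₁₀ 10 = 10.000 dB: L₁ = 97.9 − 10.000.

88 dB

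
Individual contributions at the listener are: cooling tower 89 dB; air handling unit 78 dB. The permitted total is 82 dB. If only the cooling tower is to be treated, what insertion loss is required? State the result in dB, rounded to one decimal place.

The untreated sources together contribute 10^(78/10) = 6.310e+07, i.e. 78.00 dB.
To meet 82 dB overall, the treated cooling tower may contribute at most 10^(82/10) − 6.310e+07 = 9.539e+07, i.e. 79.80 dB.
Required insertion loss = 89 − 79.80 = 9.20 dB.

9.2 dB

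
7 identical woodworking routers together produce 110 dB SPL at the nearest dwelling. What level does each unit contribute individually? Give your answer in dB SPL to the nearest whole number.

102 dB SPL

For N identical incoherent sources L_total = L₁ + 10·log₁₀ N, so L₁ = 110 − 10·log₁₀(7) = 110 − 8.451.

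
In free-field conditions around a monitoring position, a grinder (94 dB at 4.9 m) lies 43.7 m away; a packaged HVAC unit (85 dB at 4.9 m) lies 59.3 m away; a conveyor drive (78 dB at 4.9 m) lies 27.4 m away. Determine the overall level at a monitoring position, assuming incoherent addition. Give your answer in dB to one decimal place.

75.5 dB

Propagate each source to the receiver with L = L_ref − 20·log₁₀(r/r_ref), then add intensities.
grinder: 94 − 20·log₁₀(43.7/4.9) = 94 − 19.01 = 74.99 dB.
packaged HVAC unit: 85 − 20·log₁₀(59.3/4.9) = 85 − 21.66 = 63.34 dB.
conveyor drive: 78 − 20·log₁₀(27.4/4.9) = 78 − 14.95 = 63.05 dB.
Σ 10^(L/10) = 3.576e+07 → L_total = 10·log₁₀(3.576e+07) = 75.53 dB.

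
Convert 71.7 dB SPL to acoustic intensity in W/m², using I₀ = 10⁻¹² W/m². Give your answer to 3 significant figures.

I/I₀ = 10^(71.7/10) = 1.479e+07, so I = 1.479e+07 × 10⁻¹² W/m².

1.48e-05 W/m²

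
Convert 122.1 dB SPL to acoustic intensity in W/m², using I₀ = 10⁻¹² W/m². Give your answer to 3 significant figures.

1.62 W/m²

I = I₀·10^(L/10) = 10⁻¹² × 10^(122.1/10) = 10^(0.210).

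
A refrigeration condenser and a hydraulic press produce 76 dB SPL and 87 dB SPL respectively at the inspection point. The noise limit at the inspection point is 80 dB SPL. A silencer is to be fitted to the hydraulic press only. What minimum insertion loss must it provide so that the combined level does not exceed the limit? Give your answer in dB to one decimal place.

The untreated sources together contribute 10^(76/10) = 3.981e+07, i.e. 76.00 dB SPL.
To meet 80 dB SPL overall, the treated hydraulic press may contribute at most 10^(80/10) − 3.981e+07 = 6.019e+07, i.e. 77.80 dB SPL.
So the hydraulic press must be reduced from 87 to 77.80 dB SPL: IL = 9.20 dB.

9.2 dB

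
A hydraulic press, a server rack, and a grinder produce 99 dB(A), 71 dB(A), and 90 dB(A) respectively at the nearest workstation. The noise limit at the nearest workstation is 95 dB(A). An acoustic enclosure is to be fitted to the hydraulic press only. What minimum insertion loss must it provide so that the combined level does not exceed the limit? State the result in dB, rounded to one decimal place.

5.7 dB

Everything except the hydraulic press sums to 10^(71/10) + 10^(90/10) = 1.013e+09 in linear terms, 90.05 dB(A).
To meet 95 dB(A) overall, the treated hydraulic press may contribute at most 10^(95/10) − 1.013e+09 = 2.150e+09, i.e. 93.32 dB(A).
Required insertion loss = 99 − 93.32 = 5.68 dB.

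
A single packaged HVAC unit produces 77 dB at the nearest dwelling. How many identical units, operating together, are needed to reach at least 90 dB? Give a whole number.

20

N identical sources give L₁ + 10·log₁₀ N, so require 10·log₁₀ N ≥ 90 − 77 = 13.0 dB.
N ≥ 10^(13.0/10) = 19.953, so N = 20.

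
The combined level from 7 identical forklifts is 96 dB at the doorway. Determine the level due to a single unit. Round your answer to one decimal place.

87.5 dB

For N identical incoherent sources L_total = L₁ + 10·log₁₀ N, so L₁ = 96 − 10·log₁₀(7) = 96 − 8.451.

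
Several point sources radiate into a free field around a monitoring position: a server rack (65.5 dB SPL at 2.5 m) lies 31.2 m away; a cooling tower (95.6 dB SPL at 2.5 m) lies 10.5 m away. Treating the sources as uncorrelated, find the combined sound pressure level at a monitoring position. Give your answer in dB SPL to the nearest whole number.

83 dB SPL

Propagate each source to the receiver with L = L_ref − 20·log₁₀(r/r_ref), then add intensities.
server rack: 65.5 − 20·log₁₀(31.2/2.5) = 65.5 − 21.92 = 43.58 dB SPL.
cooling tower: 95.6 − 20·log₁₀(10.5/2.5) = 95.6 − 12.46 = 83.14 dB SPL.
Σ 10^(L/10) = 2.058e+08 → L_total = 10·log₁₀(2.058e+08) = 83.14 dB SPL.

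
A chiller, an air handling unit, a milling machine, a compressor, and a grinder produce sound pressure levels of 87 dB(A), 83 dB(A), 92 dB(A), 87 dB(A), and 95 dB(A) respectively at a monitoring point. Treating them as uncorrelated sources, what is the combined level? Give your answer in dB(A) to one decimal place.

Incoherent sources combine by intensity addition: L_total = 10·log₁₀(Σ 10^(L_i/10)).
Σ 10^(L/10) = 10^(87/10) + 10^(83/10) + 10^(92/10) + 10^(87/10) + 10^(95/10) = 5.949e+09.
L_total = 10·log₁₀(5.949e+09) = 97.74 dB(A).

97.7 dB(A)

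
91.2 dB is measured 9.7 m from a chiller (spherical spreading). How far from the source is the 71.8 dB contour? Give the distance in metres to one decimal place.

90.5 m

The 19.4 dB drop corresponds to a distance ratio of 10^(19.4/20) for a point source.
r₂ = 9.7·10^((91.2−71.8)/20) = 9.7·10^(19.4/20) = 90.53 m.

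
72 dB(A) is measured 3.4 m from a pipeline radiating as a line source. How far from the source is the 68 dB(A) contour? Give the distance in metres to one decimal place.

For a line source L₁ − L₂ = 10·log₁₀(r₂/r₁), so r₂ = r₁·10^((L₁−L₂)/10).
r₂ = 3.4·10^((72−68)/10) = 3.4·10^(4.0/10) = 8.54 m.

8.5 m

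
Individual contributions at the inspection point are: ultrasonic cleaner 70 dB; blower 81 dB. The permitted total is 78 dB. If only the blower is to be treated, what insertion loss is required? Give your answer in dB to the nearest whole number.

4 dB

Fixed contribution from the other source: Σ 10^(L/10) = 10^(70/10) = 1.000e+07 (70.00 dB).
To meet 78 dB overall, the treated blower may contribute at most 10^(78/10) − 1.000e+07 = 5.310e+07, i.e. 77.25 dB.
So the blower must be reduced from 81 to 77.25 dB: IL = 3.75 dB.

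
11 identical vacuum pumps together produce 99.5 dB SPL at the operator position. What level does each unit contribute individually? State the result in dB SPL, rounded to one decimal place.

For N identical incoherent sources L_total = L₁ + 10·log₁₀ N, so L₁ = 99.5 − 10·log₁₀(11) = 99.5 − 10.414.

89.1 dB SPL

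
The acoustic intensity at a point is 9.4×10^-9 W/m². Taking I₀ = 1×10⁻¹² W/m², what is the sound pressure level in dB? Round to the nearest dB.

40 dB

Dividing by I₀ shifts the exponent by 12: I/I₀ = 9.4×10^3.
L = 10·(0.9731 + 3) = 39.73 dB.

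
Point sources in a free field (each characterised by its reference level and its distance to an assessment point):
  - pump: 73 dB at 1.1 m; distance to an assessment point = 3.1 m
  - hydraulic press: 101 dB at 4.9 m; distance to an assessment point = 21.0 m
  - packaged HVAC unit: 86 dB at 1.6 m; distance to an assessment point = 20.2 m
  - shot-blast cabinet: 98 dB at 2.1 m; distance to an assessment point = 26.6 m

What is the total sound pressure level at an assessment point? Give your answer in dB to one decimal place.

Propagate each source to the receiver with L = L_ref − 20·log₁₀(r/r_ref), then add intensities.
pump: 73 − 20·log₁₀(3.1/1.1) = 73 − 9.00 = 64.00 dB.
hydraulic press: 101 − 20·log₁₀(21.0/4.9) = 101 − 12.64 = 88.36 dB.
packaged HVAC unit: 86 − 20·log₁₀(20.2/1.6) = 86 − 22.02 = 63.98 dB.
shot-blast cabinet: 98 − 20·log₁₀(26.6/2.1) = 98 − 22.05 = 75.95 dB.
Σ 10^(L/10) = 7.298e+08 → L_total = 10·log₁₀(7.298e+08) = 88.63 dB.

88.6 dB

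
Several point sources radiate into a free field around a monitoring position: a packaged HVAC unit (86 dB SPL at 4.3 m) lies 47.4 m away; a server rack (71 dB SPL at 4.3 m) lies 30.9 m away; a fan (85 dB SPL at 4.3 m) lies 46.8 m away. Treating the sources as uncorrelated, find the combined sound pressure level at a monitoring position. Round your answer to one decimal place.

First find each source's level at the receiver (point-source: −20·log₁₀(r/r_ref)), then combine on an intensity basis.
packaged HVAC unit: 86 − 20·log₁₀(47.4/4.3) = 86 − 20.85 = 65.15 dB SPL.
server rack: 71 − 20·log₁₀(30.9/4.3) = 71 − 17.13 = 53.87 dB SPL.
fan: 85 − 20·log₁₀(46.8/4.3) = 85 − 20.74 = 64.26 dB SPL.
Σ 10^(L/10) = 6.190e+06 → L_total = 10·log₁₀(6.190e+06) = 67.92 dB SPL.

67.9 dB SPL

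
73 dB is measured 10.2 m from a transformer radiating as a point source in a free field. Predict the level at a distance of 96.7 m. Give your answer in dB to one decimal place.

Point-source attenuation: ΔL = 20·log₁₀(r₂/r₁) = 20·log₁₀(96.7/10.2) = 19.537 dB.
L₂ = 73 − 20·log₁₀(96.7/10.2) = 73 − 19.537 = 53.46 dB.

53.5 dB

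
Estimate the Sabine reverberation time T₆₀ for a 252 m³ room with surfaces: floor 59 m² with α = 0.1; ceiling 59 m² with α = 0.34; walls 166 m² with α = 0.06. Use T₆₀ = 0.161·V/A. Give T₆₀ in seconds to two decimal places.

Total absorption A = 59·0.1 + 59·0.34 + 166·0.06 = 35.92 m² sabins.
T₆₀ = 0.161 × 252 / 35.92 = 1.130 s.

1.13 s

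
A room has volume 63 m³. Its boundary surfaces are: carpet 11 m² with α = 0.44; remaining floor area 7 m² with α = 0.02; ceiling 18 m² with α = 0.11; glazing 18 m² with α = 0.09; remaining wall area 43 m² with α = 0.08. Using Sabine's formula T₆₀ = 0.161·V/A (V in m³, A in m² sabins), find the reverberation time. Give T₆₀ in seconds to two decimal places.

0.84 s

A = Σ Sᵢαᵢ = 11·0.44 + 7·0.02 + 18·0.11 + 18·0.09 + 43·0.08 = 12.02 m².
T₆₀ = 0.161 × 63 / 12.02 = 0.844 s.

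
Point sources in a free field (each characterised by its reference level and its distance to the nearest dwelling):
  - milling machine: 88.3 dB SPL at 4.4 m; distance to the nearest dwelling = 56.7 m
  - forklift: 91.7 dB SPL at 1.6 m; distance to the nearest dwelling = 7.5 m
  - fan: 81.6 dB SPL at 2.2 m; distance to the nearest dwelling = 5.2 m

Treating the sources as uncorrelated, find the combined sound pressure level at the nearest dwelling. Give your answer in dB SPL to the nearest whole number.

80 dB SPL

Apply inverse-square spreading to bring every level to the receiver, then sum 10^(L/10).
milling machine: 88.3 − 20·log₁₀(56.7/4.4) = 88.3 − 22.20 = 66.10 dB SPL.
forklift: 91.7 − 20·log₁₀(7.5/1.6) = 91.7 − 13.42 = 78.28 dB SPL.
fan: 81.6 − 20·log₁₀(5.2/2.2) = 81.6 − 7.47 = 74.13 dB SPL.
Σ 10^(L/10) = 9.726e+07 → L_total = 10·log₁₀(9.726e+07) = 79.88 dB SPL.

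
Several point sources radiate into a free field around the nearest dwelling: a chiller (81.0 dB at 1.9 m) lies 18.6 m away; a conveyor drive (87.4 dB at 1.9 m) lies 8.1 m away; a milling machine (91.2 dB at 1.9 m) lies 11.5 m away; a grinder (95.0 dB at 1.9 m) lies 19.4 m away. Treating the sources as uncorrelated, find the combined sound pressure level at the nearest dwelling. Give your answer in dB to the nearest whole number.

80 dB

Apply inverse-square spreading to bring every level to the receiver, then sum 10^(L/10).
chiller: 81.0 − 20·log₁₀(18.6/1.9) = 81.0 − 19.82 = 61.18 dB.
conveyor drive: 87.4 − 20·log₁₀(8.1/1.9) = 87.4 − 12.59 = 74.81 dB.
milling machine: 91.2 − 20·log₁₀(11.5/1.9) = 91.2 − 15.64 = 75.56 dB.
grinder: 95.0 − 20·log₁₀(19.4/1.9) = 95.0 − 20.18 = 74.82 dB.
Σ 10^(L/10) = 9.787e+07 → L_total = 10·log₁₀(9.787e+07) = 79.91 dB.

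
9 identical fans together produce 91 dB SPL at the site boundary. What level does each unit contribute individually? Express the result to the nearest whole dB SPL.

Dividing the total intensity by 9 lowers the level by 10·log₁₀ 9 = 9.542 dB: L₁ = 91 − 9.542.

81 dB SPL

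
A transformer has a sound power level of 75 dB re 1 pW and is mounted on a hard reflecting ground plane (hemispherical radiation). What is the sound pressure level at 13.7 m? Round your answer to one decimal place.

The power spreads over a hemisphere of area 2π·r², so L_p = L_w − 10·log₁₀(2π·r²).
2π·r² = 1179 m², 10·log₁₀ of that is 30.716 dB.
L_p = 75 − 30.716 = 44.28 dB.

44.3 dB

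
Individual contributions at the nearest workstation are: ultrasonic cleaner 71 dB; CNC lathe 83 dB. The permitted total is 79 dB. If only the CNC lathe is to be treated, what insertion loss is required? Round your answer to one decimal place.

The untreated sources together contribute 10^(71/10) = 1.259e+07, i.e. 71.00 dB.
The limit corresponds to 10^(79/10) = 7.943e+07; subtracting the fixed part leaves 6.684e+07 for the CNC lathe, i.e. 78.25 dB.
Required insertion loss = 83 − 78.25 = 4.75 dB.

4.7 dB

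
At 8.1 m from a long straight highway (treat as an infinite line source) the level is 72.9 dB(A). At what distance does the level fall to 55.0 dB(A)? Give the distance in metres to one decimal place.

For a line source L₁ − L₂ = 10·log₁₀(r₂/r₁), so r₂ = r₁·10^((L₁−L₂)/10).
r₂ = 8.1·10^((72.9−55.0)/10) = 8.1·10^(17.9/10) = 499.44 m.

499.4 m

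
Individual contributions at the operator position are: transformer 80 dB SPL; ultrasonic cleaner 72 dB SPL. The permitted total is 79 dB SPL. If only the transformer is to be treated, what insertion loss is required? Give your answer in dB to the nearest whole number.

2 dB

The untreated sources together contribute 10^(72/10) = 1.585e+07, i.e. 72.00 dB SPL.
To meet 79 dB SPL overall, the treated transformer may contribute at most 10^(79/10) − 1.585e+07 = 6.358e+07, i.e. 78.03 dB SPL.
So the transformer must be reduced from 80 to 78.03 dB SPL: IL = 1.97 dB.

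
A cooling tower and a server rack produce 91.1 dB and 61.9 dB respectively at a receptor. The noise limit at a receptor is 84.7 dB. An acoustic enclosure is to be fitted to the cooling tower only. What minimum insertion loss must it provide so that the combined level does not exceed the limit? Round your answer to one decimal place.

The untreated sources together contribute 10^(61.9/10) = 1.549e+06, i.e. 61.90 dB.
To meet 84.7 dB overall, the treated cooling tower may contribute at most 10^(84.7/10) − 1.549e+06 = 2.936e+08, i.e. 84.68 dB.
So the cooling tower must be reduced from 91.1 to 84.68 dB: IL = 6.42 dB.

6.4 dB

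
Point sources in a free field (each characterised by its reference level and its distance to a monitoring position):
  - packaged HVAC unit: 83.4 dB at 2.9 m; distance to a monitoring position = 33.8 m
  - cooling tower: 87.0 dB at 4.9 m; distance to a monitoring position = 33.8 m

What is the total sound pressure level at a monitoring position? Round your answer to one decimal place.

Apply inverse-square spreading to bring every level to the receiver, then sum 10^(L/10).
packaged HVAC unit: 83.4 − 20·log₁₀(33.8/2.9) = 83.4 − 21.33 = 62.07 dB.
cooling tower: 87.0 − 20·log₁₀(33.8/4.9) = 87.0 − 16.77 = 70.23 dB.
Σ 10^(L/10) = 1.214e+07 → L_total = 10·log₁₀(1.214e+07) = 70.84 dB.

70.8 dB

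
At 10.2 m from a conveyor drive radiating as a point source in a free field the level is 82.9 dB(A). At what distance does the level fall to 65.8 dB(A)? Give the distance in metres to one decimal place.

The 17.1 dB drop corresponds to a distance ratio of 10^(17.1/20) for a point source.
r₂ = 10.2·10^((82.9−65.8)/20) = 10.2·10^(17.1/20) = 73.05 m.

73.0 m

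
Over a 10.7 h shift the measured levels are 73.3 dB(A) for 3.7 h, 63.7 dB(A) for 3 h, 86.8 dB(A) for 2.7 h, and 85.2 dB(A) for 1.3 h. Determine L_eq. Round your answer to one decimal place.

The energy average is taken in the linear domain: L_eq = 10·log₁₀[(Σ tᵢ·10^(Lᵢ/10))/T], T = 10.7 h.
Σ tᵢ·10^(Lᵢ/10) = 3.7·10^(73.3/10) + 3·10^(63.7/10) + 2.7·10^(86.8/10) + 1.3·10^(85.2/10) = 1.809e+09.
L_eq = 10·log₁₀(1.809e+09/10.7) = 82.28 dB(A).

82.3 dB(A)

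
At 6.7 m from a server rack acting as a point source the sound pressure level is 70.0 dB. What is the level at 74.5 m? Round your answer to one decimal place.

For a point source, L₂ = L₁ − 20·log₁₀(r₂/r₁).
L₂ = 70.0 − 20·log₁₀(74.5/6.7) = 70.0 − 20.922 = 49.08 dB.

49.1 dB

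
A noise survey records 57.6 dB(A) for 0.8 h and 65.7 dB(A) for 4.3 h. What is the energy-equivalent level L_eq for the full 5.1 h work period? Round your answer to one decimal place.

L_eq = 10·log₁₀[(1/T)·Σ tᵢ·10^(Lᵢ/10)] with T = 5.1 h.
Σ tᵢ·10^(Lᵢ/10) = 0.8·10^(57.6/10) + 4.3·10^(65.7/10) = 1.644e+07.
L_eq = 10·log₁₀(1.644e+07/5.1) = 65.08 dB(A).

65.1 dB(A)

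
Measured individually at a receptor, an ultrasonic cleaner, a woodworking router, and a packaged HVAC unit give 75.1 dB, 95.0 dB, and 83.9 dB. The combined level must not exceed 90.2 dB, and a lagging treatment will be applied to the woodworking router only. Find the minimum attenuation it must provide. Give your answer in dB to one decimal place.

Everything except the woodworking router sums to 10^(75.1/10) + 10^(83.9/10) = 2.778e+08 in linear terms, 84.44 dB.
To meet 90.2 dB overall, the treated woodworking router may contribute at most 10^(90.2/10) − 2.778e+08 = 7.693e+08, i.e. 88.86 dB.
Required insertion loss = 95.0 − 88.86 = 6.14 dB.

6.1 dB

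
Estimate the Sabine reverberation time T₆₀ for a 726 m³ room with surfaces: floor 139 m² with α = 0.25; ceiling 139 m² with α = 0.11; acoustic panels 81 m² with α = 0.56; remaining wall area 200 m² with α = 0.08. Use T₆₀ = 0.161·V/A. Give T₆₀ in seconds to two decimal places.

Summing Sᵢαᵢ: 139·0.25 + 139·0.11 + 81·0.56 + 200·0.08 = 111.40 m².
T₆₀ = 0.161 × 726 / 111.40 = 1.049 s.

1.05 s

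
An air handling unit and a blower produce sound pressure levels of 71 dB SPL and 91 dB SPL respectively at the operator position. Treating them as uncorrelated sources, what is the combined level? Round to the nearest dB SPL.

91 dB SPL

Incoherent sources combine by intensity addition: L_total = 10·log₁₀(Σ 10^(L_i/10)).
Σ 10^(L/10) = 10^(71/10) + 10^(91/10) = 1.272e+09.
L_total = 10·log₁₀(1.272e+09) = 91.04 dB SPL.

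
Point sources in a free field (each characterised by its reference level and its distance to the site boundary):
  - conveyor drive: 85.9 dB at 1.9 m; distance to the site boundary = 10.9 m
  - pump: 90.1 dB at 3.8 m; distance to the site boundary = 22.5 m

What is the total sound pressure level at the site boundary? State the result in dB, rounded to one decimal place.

76.1 dB

Propagate each source to the receiver with L = L_ref − 20·log₁₀(r/r_ref), then add intensities.
conveyor drive: 85.9 − 20·log₁₀(10.9/1.9) = 85.9 − 15.17 = 70.73 dB.
pump: 90.1 − 20·log₁₀(22.5/3.8) = 90.1 − 15.45 = 74.65 dB.
Σ 10^(L/10) = 4.101e+07 → L_total = 10·log₁₀(4.101e+07) = 76.13 dB.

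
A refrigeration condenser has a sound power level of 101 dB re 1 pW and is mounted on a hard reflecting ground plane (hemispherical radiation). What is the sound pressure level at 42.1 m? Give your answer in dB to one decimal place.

60.5 dB

Free-field hemispherical radiation: L_p = L_w − 10·log₁₀(2π·r²), r = 42.1 m.
2π·r² = 1.114e+04 m², 10·log₁₀ of that is 40.467 dB.
L_p = 101 − 40.467 = 60.53 dB.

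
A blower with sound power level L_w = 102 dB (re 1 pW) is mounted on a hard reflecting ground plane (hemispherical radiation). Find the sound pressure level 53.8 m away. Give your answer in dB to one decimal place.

59.4 dB

L_p = L_w − 10·log₁₀(2π·r²) with r = 53.8 m.
2π·r² = 1.819e+04 m², 10·log₁₀ of that is 42.597 dB.
L_p = 102 − 42.597 = 59.40 dB.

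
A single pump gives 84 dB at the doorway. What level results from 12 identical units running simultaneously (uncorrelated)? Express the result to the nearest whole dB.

95 dB

N identical incoherent sources raise the level by 10·log₁₀ N.
L_total = 84 + 10·log₁₀(12) = 84 + 10.792 = 94.79 dB.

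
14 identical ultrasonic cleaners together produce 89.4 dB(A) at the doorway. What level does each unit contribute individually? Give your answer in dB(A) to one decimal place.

77.9 dB(A)

For N identical incoherent sources L_total = L₁ + 10·log₁₀ N, so L₁ = 89.4 − 10·log₁₀(14) = 89.4 − 11.461.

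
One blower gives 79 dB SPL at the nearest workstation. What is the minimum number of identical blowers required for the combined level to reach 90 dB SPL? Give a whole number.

13

N identical sources give L₁ + 10·log₁₀ N, so require 10·log₁₀ N ≥ 90 − 79 = 11.0 dB.
N ≥ 10^(11.0/10) = 12.589, so N = 13.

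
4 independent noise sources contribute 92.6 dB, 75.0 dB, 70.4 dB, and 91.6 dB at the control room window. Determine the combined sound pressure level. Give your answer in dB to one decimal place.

For uncorrelated sources the intensities add, so convert each level to linear form, sum, and take 10·log₁₀ of the total.
Σ 10^(L/10) = 10^(92.6/10) + 10^(75.0/10) + 10^(70.4/10) + 10^(91.6/10) = 3.308e+09.
L_total = 10·log₁₀(3.308e+09) = 95.20 dB.

95.2 dB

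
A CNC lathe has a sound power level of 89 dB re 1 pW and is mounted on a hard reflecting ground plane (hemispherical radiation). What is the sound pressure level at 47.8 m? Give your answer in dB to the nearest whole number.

Free-field hemispherical radiation: L_p = L_w − 10·log₁₀(2π·r²), r = 47.8 m.
2π·r² = 1.436e+04 m², 10·log₁₀ of that is 41.570 dB.
L_p = 89 − 41.570 = 47.43 dB.

47 dB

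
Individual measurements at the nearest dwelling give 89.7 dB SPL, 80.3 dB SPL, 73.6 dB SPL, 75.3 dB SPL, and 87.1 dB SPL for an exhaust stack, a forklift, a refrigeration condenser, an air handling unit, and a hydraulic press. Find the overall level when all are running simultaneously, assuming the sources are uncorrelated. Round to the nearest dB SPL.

For uncorrelated sources the intensities add, so convert each level to linear form, sum, and take 10·log₁₀ of the total.
Σ 10^(L/10) = 10^(89.7/10) + 10^(80.3/10) + 10^(73.6/10) + 10^(75.3/10) + 10^(87.1/10) = 1.610e+09.
L_total = 10·log₁₀(1.610e+09) = 92.07 dB SPL.

92 dB SPL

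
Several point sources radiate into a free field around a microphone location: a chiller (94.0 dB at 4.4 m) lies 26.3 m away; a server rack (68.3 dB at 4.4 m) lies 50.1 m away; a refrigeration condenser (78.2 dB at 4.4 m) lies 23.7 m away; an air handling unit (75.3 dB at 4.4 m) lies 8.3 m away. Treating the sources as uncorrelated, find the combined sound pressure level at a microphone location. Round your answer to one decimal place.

First find each source's level at the receiver (point-source: −20·log₁₀(r/r_ref)), then combine on an intensity basis.
chiller: 94.0 − 20·log₁₀(26.3/4.4) = 94.0 − 15.53 = 78.47 dB.
server rack: 68.3 − 20·log₁₀(50.1/4.4) = 68.3 − 21.13 = 47.17 dB.
refrigeration condenser: 78.2 − 20·log₁₀(23.7/4.4) = 78.2 − 14.63 = 63.57 dB.
air handling unit: 75.3 − 20·log₁₀(8.3/4.4) = 75.3 − 5.51 = 69.79 dB.
Σ 10^(L/10) = 8.216e+07 → L_total = 10·log₁₀(8.216e+07) = 79.15 dB.

79.1 dB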